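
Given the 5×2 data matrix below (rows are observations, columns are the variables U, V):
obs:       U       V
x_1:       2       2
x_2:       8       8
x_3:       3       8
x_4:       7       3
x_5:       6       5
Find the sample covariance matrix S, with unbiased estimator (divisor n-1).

Step 1 — column means:
  mean(U) = (2 + 8 + 3 + 7 + 6) / 5 = 26/5 = 5.2
  mean(V) = (2 + 8 + 8 + 3 + 5) / 5 = 26/5 = 5.2

Step 2 — sample covariance S[i,j] = (1/(n-1)) · Σ_k (x_{k,i} - mean_i) · (x_{k,j} - mean_j), with n-1 = 4.
  S[U,U] = ((-3.2)·(-3.2) + (2.8)·(2.8) + (-2.2)·(-2.2) + (1.8)·(1.8) + (0.8)·(0.8)) / 4 = 26.8/4 = 6.7
  S[U,V] = ((-3.2)·(-3.2) + (2.8)·(2.8) + (-2.2)·(2.8) + (1.8)·(-2.2) + (0.8)·(-0.2)) / 4 = 7.8/4 = 1.95
  S[V,V] = ((-3.2)·(-3.2) + (2.8)·(2.8) + (2.8)·(2.8) + (-2.2)·(-2.2) + (-0.2)·(-0.2)) / 4 = 30.8/4 = 7.7

S is symmetric (S[j,i] = S[i,j]). Assembling:

S = [[6.7, 1.95],
 [1.95, 7.7]]


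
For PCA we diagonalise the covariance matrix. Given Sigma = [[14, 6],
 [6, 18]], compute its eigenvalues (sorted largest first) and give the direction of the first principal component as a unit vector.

Step 1 — characteristic polynomial of 2×2 Sigma:
  det(Sigma - λI) = λ² - trace · λ + det = 0.
  trace = 14 + 18 = 32, det = 14·18 - (6)² = 216.
Step 2 — discriminant:
  Δ = trace² - 4·det = 1024 - 864 = 160.
Step 3 — eigenvalues:
  λ = (trace ± √Δ)/2 = (32 ± 12.6491)/2,
  λ_1 = 22.3246,  λ_2 = 9.6754.

Step 4 — unit eigenvector for λ_1: solve (Sigma - λ_1 I)v = 0. First row:
  (14 - 22.3246)·v_x + (6)·v_y = 0, i.e. (-8.3246)·v_x + (6)·v_y = 0,
  so v ∝ (b, λ_1 - a) = (6, 8.3246) = u.
  ||u|| = √((6)² + (8.3246)²) = √(105.2982) ≈ 10.2615,
  v_1 = u/||u|| ≈ (0.5847, 0.8112) (||v_1|| = 1).

λ_1 = 22.3246,  λ_2 = 9.6754;  v_1 ≈ (0.5847, 0.8112)


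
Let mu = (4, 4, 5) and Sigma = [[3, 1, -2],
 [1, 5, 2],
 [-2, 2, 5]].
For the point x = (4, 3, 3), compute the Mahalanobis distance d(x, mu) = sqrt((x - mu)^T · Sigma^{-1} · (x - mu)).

Step 1 — centre the observation: (x - mu) = (0, -1, -2).

Step 2 — invert Sigma (cofactor / det for 3×3, or solve directly):
  Sigma^{-1} = [[0.7, -0.3, 0.4],
 [-0.3, 0.3667, -0.2667],
 [0.4, -0.2667, 0.4667]].

Step 3 — form the quadratic (x - mu)^T · Sigma^{-1} · (x - mu):
  Sigma^{-1} · (x - mu) = (-0.5, 0.1667, -0.6667).
  (x - mu)^T · [Sigma^{-1} · (x - mu)] = (0)·(-0.5) + (-1)·(0.1667) + (-2)·(-0.6667) = 1.1667.

Step 4 — take square root: d = √(1.1667) ≈ 1.0801.

d(x, mu) = √(1.1667) ≈ 1.0801


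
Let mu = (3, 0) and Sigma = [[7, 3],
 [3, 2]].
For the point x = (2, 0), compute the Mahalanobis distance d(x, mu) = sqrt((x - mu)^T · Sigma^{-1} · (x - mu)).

Step 1 — centre the observation: (x - mu) = (-1, 0).

Step 2 — invert Sigma. det(Sigma) = 7·2 - (3)² = 5.
  Sigma^{-1} = (1/det) · [[d, -b], [-b, a]] = [[0.4, -0.6],
 [-0.6, 1.4]].

Step 3 — form the quadratic (x - mu)^T · Sigma^{-1} · (x - mu):
  Sigma^{-1} · (x - mu) = (-0.4, 0.6).
  (x - mu)^T · [Sigma^{-1} · (x - mu)] = (-1)·(-0.4) + (0)·(0.6) = 0.4.

Step 4 — take square root: d = √(0.4) ≈ 0.6325.

d(x, mu) = √(0.4) ≈ 0.6325


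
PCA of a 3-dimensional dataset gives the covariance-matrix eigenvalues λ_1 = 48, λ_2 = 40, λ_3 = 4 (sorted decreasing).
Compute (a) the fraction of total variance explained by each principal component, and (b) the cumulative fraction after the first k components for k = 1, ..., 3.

Step 1 — total variance = trace(Sigma) = Σ λ_i = 48 + 40 + 4 = 92.

Step 2 — fraction explained by component i = λ_i / Σ λ:
  PC1: 48/92 = 0.5217
  PC2: 40/92 = 0.4348
  PC3: 4/92 = 0.0435

Step 3 — cumulative fraction after k components = (λ_1 + ... + λ_k) / Σ λ:
  k = 1: 48/92 = 0.5217
  k = 2: (48 + 40)/92 = 88/92 = 0.9565
  k = 3: (48 + 40 + 4)/92 = 92/92 = 1

Summary (fraction, with percent):

explained: PC1 0.5217 (52.17%), PC2 0.4348 (43.48%), PC3 0.0435 (4.35%);  cumulative: 0.5217, 0.9565, 1


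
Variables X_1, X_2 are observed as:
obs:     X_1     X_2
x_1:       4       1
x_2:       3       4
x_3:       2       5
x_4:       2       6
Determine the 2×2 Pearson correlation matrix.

Step 1 — column means:
  mean(X_1) = (4 + 3 + 2 + 2) / 4 = 11/4 = 2.75
  mean(X_2) = (1 + 4 + 5 + 6) / 4 = 16/4 = 4

Step 2 — sample variances and covariances s[i,j] = (1/(n-1)) · Σ_k (x_{k,i} - mean_i) · (x_{k,j} - mean_j), with n-1 = 3:
  s[X_1,X_1] = ((1.25)·(1.25) + (0.25)·(0.25) + (-0.75)·(-0.75) + (-0.75)·(-0.75)) / 3 = 2.75/3 = 0.9167
  s[X_1,X_2] = ((1.25)·(-3) + (0.25)·(0) + (-0.75)·(1) + (-0.75)·(2)) / 3 = -6/3 = -2
  s[X_2,X_2] = ((-3)·(-3) + (0)·(0) + (1)·(1) + (2)·(2)) / 3 = 14/3 = 4.6667
  Sample standard deviations s_i = √(s[i,i]):
  s(X_1) = √(0.9167) = 0.9574
  s(X_2) = √(4.6667) = 2.1602

Step 3 — r_{ij} = s_{ij} / (s_i · s_j):
  r[X_1,X_1] = 1 (diagonal).
  r[X_1,X_2] = -2 / (0.9574 · 2.1602) = -2 / 2.0683 = -0.967
  r[X_2,X_2] = 1 (diagonal).

R is symmetric with unit diagonal. Assembling:

R = [[1, -0.967],
 [-0.967, 1]]


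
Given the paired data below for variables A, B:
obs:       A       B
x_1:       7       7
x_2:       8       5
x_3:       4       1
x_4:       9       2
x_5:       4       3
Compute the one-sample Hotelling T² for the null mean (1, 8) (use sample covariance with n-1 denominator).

Step 1 — sample mean vector:
  mean(A) = (7 + 8 + 4 + 9 + 4) / 5 = 32/5 = 6.4
  mean(B) = (7 + 5 + 1 + 2 + 3) / 5 = 18/5 = 3.6
  x̄ = (6.4, 3.6),  deviation x̄ - mu_0 = (6.4, 3.6) - (1, 8) = (5.4, -4.4).

Step 2 — sample covariance matrix, S[i,j] = (1/(n-1)) · Σ_k (x_{k,i} - mean_i) · (x_{k,j} - mean_j), divisor n-1 = 4:
  S[A,A] = ((0.6)·(0.6) + (1.6)·(1.6) + (-2.4)·(-2.4) + (2.6)·(2.6) + (-2.4)·(-2.4)) / 4 = 21.2/4 = 5.3
  S[A,B] = ((0.6)·(3.4) + (1.6)·(1.4) + (-2.4)·(-2.6) + (2.6)·(-1.6) + (-2.4)·(-0.6)) / 4 = 7.8/4 = 1.95
  S[B,B] = ((3.4)·(3.4) + (1.4)·(1.4) + (-2.6)·(-2.6) + (-1.6)·(-1.6) + (-0.6)·(-0.6)) / 4 = 23.2/4 = 5.8
  S = [[5.3, 1.95],
 [1.95, 5.8]].

Step 3 — invert S. det(S) = 5.3·5.8 - (1.95)² = 26.9375.
  S^{-1} = (1/det) · [[d, -b], [-b, a]] = [[0.2153, -0.0724],
 [-0.0724, 0.1968]].

Step 4 — quadratic form (x̄ - mu_0)^T · S^{-1} · (x̄ - mu_0):
  S^{-1} · (x̄ - mu_0) = (1.4812, -1.2566),
  (x̄ - mu_0)^T · [...] = (5.4)·(1.4812) + (-4.4)·(-1.2566) = 13.5276.

Step 5 — scale by n: T² = 5 · 13.5276 = 67.6381.

T² ≈ 67.6381


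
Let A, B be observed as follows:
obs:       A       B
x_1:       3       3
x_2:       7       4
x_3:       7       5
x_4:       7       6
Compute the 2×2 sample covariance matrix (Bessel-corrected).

Step 1 — column means:
  mean(A) = (3 + 7 + 7 + 7) / 4 = 24/4 = 6
  mean(B) = (3 + 4 + 5 + 6) / 4 = 18/4 = 4.5

Step 2 — sample covariance S[i,j] = (1/(n-1)) · Σ_k (x_{k,i} - mean_i) · (x_{k,j} - mean_j), with n-1 = 3.
  S[A,A] = ((-3)·(-3) + (1)·(1) + (1)·(1) + (1)·(1)) / 3 = 12/3 = 4
  S[A,B] = ((-3)·(-1.5) + (1)·(-0.5) + (1)·(0.5) + (1)·(1.5)) / 3 = 6/3 = 2
  S[B,B] = ((-1.5)·(-1.5) + (-0.5)·(-0.5) + (0.5)·(0.5) + (1.5)·(1.5)) / 3 = 5/3 = 1.6667

S is symmetric (S[j,i] = S[i,j]). Assembling:

S = [[4, 2],
 [2, 1.6667]]


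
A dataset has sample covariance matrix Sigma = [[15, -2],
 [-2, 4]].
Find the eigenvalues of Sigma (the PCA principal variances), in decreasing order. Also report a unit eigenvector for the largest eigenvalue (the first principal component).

Step 1 — characteristic polynomial of 2×2 Sigma:
  det(Sigma - λI) = λ² - trace · λ + det = 0.
  trace = 15 + 4 = 19, det = 15·4 - (-2)² = 56.
Step 2 — discriminant:
  Δ = trace² - 4·det = 361 - 224 = 137.
Step 3 — eigenvalues:
  λ = (trace ± √Δ)/2 = (19 ± 11.7047)/2,
  λ_1 = 15.3523,  λ_2 = 3.6477.

Step 4 — unit eigenvector for λ_1: solve (Sigma - λ_1 I)v = 0. First row:
  (15 - 15.3523)·v_x + (-2)·v_y = 0, i.e. (-0.3523)·v_x + (-2)·v_y = 0,
  so v ∝ (b, λ_1 - a) = (-2, 0.3523); multiply by -1 so the first entry is positive: u = (2, -0.3523).
  ||u|| = √((2)² + (-0.3523)²) = √(4.1242) ≈ 2.0308,
  v_1 = u/||u|| ≈ (0.9848, -0.1735) (||v_1|| = 1).

λ_1 = 15.3523,  λ_2 = 3.6477;  v_1 ≈ (0.9848, -0.1735)


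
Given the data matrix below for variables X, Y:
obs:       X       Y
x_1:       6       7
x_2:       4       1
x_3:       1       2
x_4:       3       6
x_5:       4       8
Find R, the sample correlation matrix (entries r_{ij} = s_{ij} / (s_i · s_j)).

Step 1 — column means:
  mean(X) = (6 + 4 + 1 + 3 + 4) / 5 = 18/5 = 3.6
  mean(Y) = (7 + 1 + 2 + 6 + 8) / 5 = 24/5 = 4.8

Step 2 — sample variances and covariances s[i,j] = (1/(n-1)) · Σ_k (x_{k,i} - mean_i) · (x_{k,j} - mean_j), with n-1 = 4:
  s[X,X] = ((2.4)·(2.4) + (0.4)·(0.4) + (-2.6)·(-2.6) + (-0.6)·(-0.6) + (0.4)·(0.4)) / 4 = 13.2/4 = 3.3
  s[X,Y] = ((2.4)·(2.2) + (0.4)·(-3.8) + (-2.6)·(-2.8) + (-0.6)·(1.2) + (0.4)·(3.2)) / 4 = 11.6/4 = 2.9
  s[Y,Y] = ((2.2)·(2.2) + (-3.8)·(-3.8) + (-2.8)·(-2.8) + (1.2)·(1.2) + (3.2)·(3.2)) / 4 = 38.8/4 = 9.7
  Sample standard deviations s_i = √(s[i,i]):
  s(X) = √(3.3) = 1.8166
  s(Y) = √(9.7) = 3.1145

Step 3 — r_{ij} = s_{ij} / (s_i · s_j):
  r[X,X] = 1 (diagonal).
  r[X,Y] = 2.9 / (1.8166 · 3.1145) = 2.9 / 5.6577 = 0.5126
  r[Y,Y] = 1 (diagonal).

R is symmetric with unit diagonal. Assembling:

R = [[1, 0.5126],
 [0.5126, 1]]


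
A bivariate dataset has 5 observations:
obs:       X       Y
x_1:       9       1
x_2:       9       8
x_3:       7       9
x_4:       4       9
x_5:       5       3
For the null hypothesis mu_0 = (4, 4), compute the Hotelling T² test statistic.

Step 1 — sample mean vector:
  mean(X) = (9 + 9 + 7 + 4 + 5) / 5 = 34/5 = 6.8
  mean(Y) = (1 + 8 + 9 + 9 + 3) / 5 = 30/5 = 6
  x̄ = (6.8, 6),  deviation x̄ - mu_0 = (6.8, 6) - (4, 4) = (2.8, 2).

Step 2 — sample covariance matrix, S[i,j] = (1/(n-1)) · Σ_k (x_{k,i} - mean_i) · (x_{k,j} - mean_j), divisor n-1 = 4:
  S[X,X] = ((2.2)·(2.2) + (2.2)·(2.2) + (0.2)·(0.2) + (-2.8)·(-2.8) + (-1.8)·(-1.8)) / 4 = 20.8/4 = 5.2
  S[X,Y] = ((2.2)·(-5) + (2.2)·(2) + (0.2)·(3) + (-2.8)·(3) + (-1.8)·(-3)) / 4 = -9/4 = -2.25
  S[Y,Y] = ((-5)·(-5) + (2)·(2) + (3)·(3) + (3)·(3) + (-3)·(-3)) / 4 = 56/4 = 14
  S = [[5.2, -2.25],
 [-2.25, 14]].

Step 3 — invert S. det(S) = 5.2·14 - (-2.25)² = 67.7375.
  S^{-1} = (1/det) · [[d, -b], [-b, a]] = [[0.2067, 0.0332],
 [0.0332, 0.0768]].

Step 4 — quadratic form (x̄ - mu_0)^T · S^{-1} · (x̄ - mu_0):
  S^{-1} · (x̄ - mu_0) = (0.6451, 0.2465),
  (x̄ - mu_0)^T · [...] = (2.8)·(0.6451) + (2)·(0.2465) = 2.2995.

Step 5 — scale by n: T² = 5 · 2.2995 = 11.4973.

T² ≈ 11.4973


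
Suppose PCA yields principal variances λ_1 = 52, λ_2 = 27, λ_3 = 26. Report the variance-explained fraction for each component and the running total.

Step 1 — total variance = trace(Sigma) = Σ λ_i = 52 + 27 + 26 = 105.

Step 2 — fraction explained by component i = λ_i / Σ λ:
  PC1: 52/105 = 0.4952
  PC2: 27/105 = 0.2571
  PC3: 26/105 = 0.2476

Step 3 — cumulative fraction after k components = (λ_1 + ... + λ_k) / Σ λ:
  k = 1: 52/105 = 0.4952
  k = 2: (52 + 27)/105 = 79/105 = 0.7524
  k = 3: (52 + 27 + 26)/105 = 105/105 = 1

Summary (fraction, with percent):

explained: PC1 0.4952 (49.52%), PC2 0.2571 (25.71%), PC3 0.2476 (24.76%);  cumulative: 0.4952, 0.7524, 1


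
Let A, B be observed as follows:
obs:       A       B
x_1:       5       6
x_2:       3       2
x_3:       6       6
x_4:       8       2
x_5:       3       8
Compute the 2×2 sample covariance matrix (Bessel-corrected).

Step 1 — column means:
  mean(A) = (5 + 3 + 6 + 8 + 3) / 5 = 25/5 = 5
  mean(B) = (6 + 2 + 6 + 2 + 8) / 5 = 24/5 = 4.8

Step 2 — sample covariance S[i,j] = (1/(n-1)) · Σ_k (x_{k,i} - mean_i) · (x_{k,j} - mean_j), with n-1 = 4.
  S[A,A] = ((0)·(0) + (-2)·(-2) + (1)·(1) + (3)·(3) + (-2)·(-2)) / 4 = 18/4 = 4.5
  S[A,B] = ((0)·(1.2) + (-2)·(-2.8) + (1)·(1.2) + (3)·(-2.8) + (-2)·(3.2)) / 4 = -8/4 = -2
  S[B,B] = ((1.2)·(1.2) + (-2.8)·(-2.8) + (1.2)·(1.2) + (-2.8)·(-2.8) + (3.2)·(3.2)) / 4 = 28.8/4 = 7.2

S is symmetric (S[j,i] = S[i,j]). Assembling:

S = [[4.5, -2],
 [-2, 7.2]]


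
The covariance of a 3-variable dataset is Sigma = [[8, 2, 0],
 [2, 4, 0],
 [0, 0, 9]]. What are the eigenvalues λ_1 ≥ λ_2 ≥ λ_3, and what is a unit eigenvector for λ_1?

Step 1 — characteristic polynomial p(λ) = det(λI - Sigma) = λ³ - tr·λ² + c_1·λ - det, where tr = trace, c_1 = sum of the principal 2×2 minors, det = det(Sigma):
  tr = 8 + 4 + 9 = 21,
  c_1 = (8·4 - (2)²) + (8·9 - (0)²) + (4·9 - (0)²) = 28 + 72 + 36 = 136,
  det = 8·(4·9 - (0)²) - (2)·((2)·9 - (0)·(0)) + (0)·((2)·(0) - 4·(0)) = 8·(36) - (2)·(18) + (0)·(0) = 252.
  So p(λ) = λ³ - 21λ² + 136λ - 252.
Step 2 — look for an integer root (rational root theorem: any rational root is an integer divisor of 252). Testing λ = 9:
  p(9) = 729 - 1701 + 1224 - 252 = 0  ✓
  Dividing out (λ - 9): p(λ) = (λ - 9)(λ² - 12λ + 28).
Step 3 — remaining eigenvalues from the quadratic λ² - 12λ + 28 = 0:
  Δ = 12² - 4·28 = 144 - 112 = 32,  λ = (12 ± √32)/2 = (12 ± 5.6569)/2 ≈ 8.8284 or 3.1716.
  Sorted: λ_1 = 9,  λ_2 = 8.8284,  λ_3 = 3.1716  (check: sum = 21 = tr ✓).

Step 4 — unit eigenvector for λ_1 = 9: v spans the null space of (Sigma - λ_1 I), whose rows are
  r_1 = (-1, 2, 0),  r_2 = (2, -5, 0),  r_3 = (0, 0, 0).
  v is orthogonal to every row, so take v ∝ r_1 × r_2 = ((2)·(0) - (0)·(-5), (0)·(2) - (-1)·(0), (-1)·(-5) - (2)·(2)) = (0, 0, 1).
  Let u = (0, 0, 1).
  ||u|| = √((0)² + (0)² + (1)²) = √(1) = 1,  v_1 = u/||u|| ≈ (0, 0, 1) (||v_1|| = 1).

λ_1 = 9,  λ_2 = 8.8284,  λ_3 = 3.1716;  v_1 ≈ (0, 0, 1)


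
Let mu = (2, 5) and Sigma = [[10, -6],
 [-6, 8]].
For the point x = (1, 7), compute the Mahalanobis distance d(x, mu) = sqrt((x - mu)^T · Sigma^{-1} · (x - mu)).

Step 1 — centre the observation: (x - mu) = (-1, 2).

Step 2 — invert Sigma. det(Sigma) = 10·8 - (-6)² = 44.
  Sigma^{-1} = (1/det) · [[d, -b], [-b, a]] = [[0.1818, 0.1364],
 [0.1364, 0.2273]].

Step 3 — form the quadratic (x - mu)^T · Sigma^{-1} · (x - mu):
  Sigma^{-1} · (x - mu) = (0.0909, 0.3182).
  (x - mu)^T · [Sigma^{-1} · (x - mu)] = (-1)·(0.0909) + (2)·(0.3182) = 0.5455.

Step 4 — take square root: d = √(0.5455) ≈ 0.7385.

d(x, mu) = √(0.5455) ≈ 0.7385


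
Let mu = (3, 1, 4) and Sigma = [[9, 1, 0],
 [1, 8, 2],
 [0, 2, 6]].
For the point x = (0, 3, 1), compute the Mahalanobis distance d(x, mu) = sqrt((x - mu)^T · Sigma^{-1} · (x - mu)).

Step 1 — centre the observation: (x - mu) = (-3, 2, -3).

Step 2 — invert Sigma (cofactor / det for 3×3, or solve directly):
  Sigma^{-1} = [[0.1128, -0.0154, 0.0051],
 [-0.0154, 0.1385, -0.0462],
 [0.0051, -0.0462, 0.1821]].

Step 3 — form the quadratic (x - mu)^T · Sigma^{-1} · (x - mu):
  Sigma^{-1} · (x - mu) = (-0.3846, 0.4615, -0.6538).
  (x - mu)^T · [Sigma^{-1} · (x - mu)] = (-3)·(-0.3846) + (2)·(0.4615) + (-3)·(-0.6538) = 4.0385.

Step 4 — take square root: d = √(4.0385) ≈ 2.0096.

d(x, mu) = √(4.0385) ≈ 2.0096


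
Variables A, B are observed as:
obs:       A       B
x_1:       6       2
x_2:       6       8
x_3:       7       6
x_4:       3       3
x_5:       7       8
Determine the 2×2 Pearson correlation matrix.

Step 1 — column means:
  mean(A) = (6 + 6 + 7 + 3 + 7) / 5 = 29/5 = 5.8
  mean(B) = (2 + 8 + 6 + 3 + 8) / 5 = 27/5 = 5.4

Step 2 — sample variances and covariances s[i,j] = (1/(n-1)) · Σ_k (x_{k,i} - mean_i) · (x_{k,j} - mean_j), with n-1 = 4:
  s[A,A] = ((0.2)·(0.2) + (0.2)·(0.2) + (1.2)·(1.2) + (-2.8)·(-2.8) + (1.2)·(1.2)) / 4 = 10.8/4 = 2.7
  s[A,B] = ((0.2)·(-3.4) + (0.2)·(2.6) + (1.2)·(0.6) + (-2.8)·(-2.4) + (1.2)·(2.6)) / 4 = 10.4/4 = 2.6
  s[B,B] = ((-3.4)·(-3.4) + (2.6)·(2.6) + (0.6)·(0.6) + (-2.4)·(-2.4) + (2.6)·(2.6)) / 4 = 31.2/4 = 7.8
  Sample standard deviations s_i = √(s[i,i]):
  s(A) = √(2.7) = 1.6432
  s(B) = √(7.8) = 2.7928

Step 3 — r_{ij} = s_{ij} / (s_i · s_j):
  r[A,A] = 1 (diagonal).
  r[A,B] = 2.6 / (1.6432 · 2.7928) = 2.6 / 4.5891 = 0.5666
  r[B,B] = 1 (diagonal).

R is symmetric with unit diagonal. Assembling:

R = [[1, 0.5666],
 [0.5666, 1]]


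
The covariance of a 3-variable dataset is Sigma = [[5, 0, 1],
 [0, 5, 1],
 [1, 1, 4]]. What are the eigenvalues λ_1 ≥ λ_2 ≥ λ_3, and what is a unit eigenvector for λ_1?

Step 1 — characteristic polynomial p(λ) = det(λI - Sigma) = λ³ - tr·λ² + c_1·λ - det, where tr = trace, c_1 = sum of the principal 2×2 minors, det = det(Sigma):
  tr = 5 + 5 + 4 = 14,
  c_1 = (5·5 - (0)²) + (5·4 - (1)²) + (5·4 - (1)²) = 25 + 19 + 19 = 63,
  det = 5·(5·4 - (1)²) - (0)·((0)·4 - (1)·(1)) + (1)·((0)·(1) - 5·(1)) = 5·(19) - (0)·(-1) + (1)·(-5) = 90.
  So p(λ) = λ³ - 14λ² + 63λ - 90.
Step 2 — look for an integer root (rational root theorem: any rational root is an integer divisor of 90). Testing λ = 3:
  p(3) = 27 - 126 + 189 - 90 = 0  ✓
  Dividing out (λ - 3): p(λ) = (λ - 3)(λ² - 11λ + 30).
Step 3 — remaining eigenvalues from the quadratic λ² - 11λ + 30 = 0:
  Δ = 11² - 4·30 = 121 - 120 = 1,  λ = (11 ± √1)/2 = (11 ± 1)/2 = 6 or 5.
  Sorted: λ_1 = 6,  λ_2 = 5,  λ_3 = 3  (check: sum = 14 = tr ✓).

Step 4 — unit eigenvector for λ_1 = 6: v spans the null space of (Sigma - λ_1 I), whose rows are
  r_1 = (-1, 0, 1),  r_2 = (0, -1, 1),  r_3 = (1, 1, -2).
  v is orthogonal to every row, so take v ∝ r_1 × r_2 = ((0)·(1) - (1)·(-1), (1)·(0) - (-1)·(1), (-1)·(-1) - (0)·(0)) = (1, 1, 1).
  Let u = (1, 1, 1).
  ||u|| = √((1)² + (1)² + (1)²) = √(3) ≈ 1.7321,  v_1 = u/||u|| ≈ (0.5774, 0.5774, 0.5774) (||v_1|| = 1).

λ_1 = 6,  λ_2 = 5,  λ_3 = 3;  v_1 ≈ (0.5774, 0.5774, 0.5774)


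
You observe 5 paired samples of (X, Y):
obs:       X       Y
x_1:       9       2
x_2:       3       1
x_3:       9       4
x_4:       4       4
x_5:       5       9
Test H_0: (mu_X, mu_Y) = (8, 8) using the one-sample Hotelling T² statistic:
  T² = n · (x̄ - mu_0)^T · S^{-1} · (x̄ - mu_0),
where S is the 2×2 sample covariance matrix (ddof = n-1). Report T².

Step 1 — sample mean vector:
  mean(X) = (9 + 3 + 9 + 4 + 5) / 5 = 30/5 = 6
  mean(Y) = (2 + 1 + 4 + 4 + 9) / 5 = 20/5 = 4
  x̄ = (6, 4),  deviation x̄ - mu_0 = (6, 4) - (8, 8) = (-2, -4).

Step 2 — sample covariance matrix, S[i,j] = (1/(n-1)) · Σ_k (x_{k,i} - mean_i) · (x_{k,j} - mean_j), divisor n-1 = 4:
  S[X,X] = ((3)·(3) + (-3)·(-3) + (3)·(3) + (-2)·(-2) + (-1)·(-1)) / 4 = 32/4 = 8
  S[X,Y] = ((3)·(-2) + (-3)·(-3) + (3)·(0) + (-2)·(0) + (-1)·(5)) / 4 = -2/4 = -0.5
  S[Y,Y] = ((-2)·(-2) + (-3)·(-3) + (0)·(0) + (0)·(0) + (5)·(5)) / 4 = 38/4 = 9.5
  S = [[8, -0.5],
 [-0.5, 9.5]].

Step 3 — invert S. det(S) = 8·9.5 - (-0.5)² = 75.75.
  S^{-1} = (1/det) · [[d, -b], [-b, a]] = [[0.1254, 0.0066],
 [0.0066, 0.1056]].

Step 4 — quadratic form (x̄ - mu_0)^T · S^{-1} · (x̄ - mu_0):
  S^{-1} · (x̄ - mu_0) = (-0.2772, -0.4356),
  (x̄ - mu_0)^T · [...] = (-2)·(-0.2772) + (-4)·(-0.4356) = 2.297.

Step 5 — scale by n: T² = 5 · 2.297 = 11.4851.

T² ≈ 11.4851


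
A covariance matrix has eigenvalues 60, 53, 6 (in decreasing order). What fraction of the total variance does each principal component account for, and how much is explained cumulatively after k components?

Step 1 — total variance = trace(Sigma) = Σ λ_i = 60 + 53 + 6 = 119.

Step 2 — fraction explained by component i = λ_i / Σ λ:
  PC1: 60/119 = 0.5042
  PC2: 53/119 = 0.4454
  PC3: 6/119 = 0.0504

Step 3 — cumulative fraction after k components = (λ_1 + ... + λ_k) / Σ λ:
  k = 1: 60/119 = 0.5042
  k = 2: (60 + 53)/119 = 113/119 = 0.9496
  k = 3: (60 + 53 + 6)/119 = 119/119 = 1

Summary (fraction, with percent):

explained: PC1 0.5042 (50.42%), PC2 0.4454 (44.54%), PC3 0.0504 (5.04%);  cumulative: 0.5042, 0.9496, 1


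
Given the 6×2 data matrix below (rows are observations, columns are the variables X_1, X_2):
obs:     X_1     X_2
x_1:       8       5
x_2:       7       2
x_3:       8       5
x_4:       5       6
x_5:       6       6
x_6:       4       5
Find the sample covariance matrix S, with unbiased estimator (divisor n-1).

Step 1 — column means:
  mean(X_1) = (8 + 7 + 8 + 5 + 6 + 4) / 6 = 38/6 = 6.3333
  mean(X_2) = (5 + 2 + 5 + 6 + 6 + 5) / 6 = 29/6 = 4.8333

Step 2 — sample covariance S[i,j] = (1/(n-1)) · Σ_k (x_{k,i} - mean_i) · (x_{k,j} - mean_j), with n-1 = 5.
  S[X_1,X_1] = ((1.6667)·(1.6667) + (0.6667)·(0.6667) + (1.6667)·(1.6667) + (-1.3333)·(-1.3333) + (-0.3333)·(-0.3333) + (-2.3333)·(-2.3333)) / 5 = 13.3333/5 = 2.6667
  S[X_1,X_2] = ((1.6667)·(0.1667) + (0.6667)·(-2.8333) + (1.6667)·(0.1667) + (-1.3333)·(1.1667) + (-0.3333)·(1.1667) + (-2.3333)·(0.1667)) / 5 = -3.6667/5 = -0.7333
  S[X_2,X_2] = ((0.1667)·(0.1667) + (-2.8333)·(-2.8333) + (0.1667)·(0.1667) + (1.1667)·(1.1667) + (1.1667)·(1.1667) + (0.1667)·(0.1667)) / 5 = 10.8333/5 = 2.1667

S is symmetric (S[j,i] = S[i,j]). Assembling:

S = [[2.6667, -0.7333],
 [-0.7333, 2.1667]]


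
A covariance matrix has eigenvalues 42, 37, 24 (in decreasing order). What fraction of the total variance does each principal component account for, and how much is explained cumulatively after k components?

Step 1 — total variance = trace(Sigma) = Σ λ_i = 42 + 37 + 24 = 103.

Step 2 — fraction explained by component i = λ_i / Σ λ:
  PC1: 42/103 = 0.4078
  PC2: 37/103 = 0.3592
  PC3: 24/103 = 0.233

Step 3 — cumulative fraction after k components = (λ_1 + ... + λ_k) / Σ λ:
  k = 1: 42/103 = 0.4078
  k = 2: (42 + 37)/103 = 79/103 = 0.767
  k = 3: (42 + 37 + 24)/103 = 103/103 = 1

Summary (fraction, with percent):

explained: PC1 0.4078 (40.78%), PC2 0.3592 (35.92%), PC3 0.233 (23.3%);  cumulative: 0.4078, 0.767, 1


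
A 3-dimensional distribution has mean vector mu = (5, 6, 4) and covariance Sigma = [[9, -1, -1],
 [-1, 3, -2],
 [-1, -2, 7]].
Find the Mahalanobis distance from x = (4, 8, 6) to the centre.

Step 1 — centre the observation: (x - mu) = (-1, 2, 2).

Step 2 — invert Sigma (cofactor / det for 3×3, or solve directly):
  Sigma^{-1} = [[0.1223, 0.0647, 0.036],
 [0.0647, 0.446, 0.1367],
 [0.036, 0.1367, 0.1871]].

Step 3 — form the quadratic (x - mu)^T · Sigma^{-1} · (x - mu):
  Sigma^{-1} · (x - mu) = (0.0791, 1.1007, 0.6115).
  (x - mu)^T · [Sigma^{-1} · (x - mu)] = (-1)·(0.0791) + (2)·(1.1007) + (2)·(0.6115) = 3.3453.

Step 4 — take square root: d = √(3.3453) ≈ 1.829.

d(x, mu) = √(3.3453) ≈ 1.829


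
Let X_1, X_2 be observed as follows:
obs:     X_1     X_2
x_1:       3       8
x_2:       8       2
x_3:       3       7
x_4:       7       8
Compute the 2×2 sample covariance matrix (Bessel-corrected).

Step 1 — column means:
  mean(X_1) = (3 + 8 + 3 + 7) / 4 = 21/4 = 5.25
  mean(X_2) = (8 + 2 + 7 + 8) / 4 = 25/4 = 6.25

Step 2 — sample covariance S[i,j] = (1/(n-1)) · Σ_k (x_{k,i} - mean_i) · (x_{k,j} - mean_j), with n-1 = 3.
  S[X_1,X_1] = ((-2.25)·(-2.25) + (2.75)·(2.75) + (-2.25)·(-2.25) + (1.75)·(1.75)) / 3 = 20.75/3 = 6.9167
  S[X_1,X_2] = ((-2.25)·(1.75) + (2.75)·(-4.25) + (-2.25)·(0.75) + (1.75)·(1.75)) / 3 = -14.25/3 = -4.75
  S[X_2,X_2] = ((1.75)·(1.75) + (-4.25)·(-4.25) + (0.75)·(0.75) + (1.75)·(1.75)) / 3 = 24.75/3 = 8.25

S is symmetric (S[j,i] = S[i,j]). Assembling:

S = [[6.9167, -4.75],
 [-4.75, 8.25]]


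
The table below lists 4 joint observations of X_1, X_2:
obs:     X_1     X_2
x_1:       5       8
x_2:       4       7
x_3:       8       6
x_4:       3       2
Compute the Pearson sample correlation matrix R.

Step 1 — column means:
  mean(X_1) = (5 + 4 + 8 + 3) / 4 = 20/4 = 5
  mean(X_2) = (8 + 7 + 6 + 2) / 4 = 23/4 = 5.75

Step 2 — sample variances and covariances s[i,j] = (1/(n-1)) · Σ_k (x_{k,i} - mean_i) · (x_{k,j} - mean_j), with n-1 = 3:
  s[X_1,X_1] = ((0)·(0) + (-1)·(-1) + (3)·(3) + (-2)·(-2)) / 3 = 14/3 = 4.6667
  s[X_1,X_2] = ((0)·(2.25) + (-1)·(1.25) + (3)·(0.25) + (-2)·(-3.75)) / 3 = 7/3 = 2.3333
  s[X_2,X_2] = ((2.25)·(2.25) + (1.25)·(1.25) + (0.25)·(0.25) + (-3.75)·(-3.75)) / 3 = 20.75/3 = 6.9167
  Sample standard deviations s_i = √(s[i,i]):
  s(X_1) = √(4.6667) = 2.1602
  s(X_2) = √(6.9167) = 2.63

Step 3 — r_{ij} = s_{ij} / (s_i · s_j):
  r[X_1,X_1] = 1 (diagonal).
  r[X_1,X_2] = 2.3333 / (2.1602 · 2.63) = 2.3333 / 5.6814 = 0.4107
  r[X_2,X_2] = 1 (diagonal).

R is symmetric with unit diagonal. Assembling:

R = [[1, 0.4107],
 [0.4107, 1]]


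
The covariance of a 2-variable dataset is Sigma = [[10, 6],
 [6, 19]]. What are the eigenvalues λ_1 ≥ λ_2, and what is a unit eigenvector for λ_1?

Step 1 — characteristic polynomial of 2×2 Sigma:
  det(Sigma - λI) = λ² - trace · λ + det = 0.
  trace = 10 + 19 = 29, det = 10·19 - (6)² = 154.
Step 2 — discriminant:
  Δ = trace² - 4·det = 841 - 616 = 225.
Step 3 — eigenvalues:
  λ = (trace ± √Δ)/2 = (29 ± 15)/2,
  λ_1 = 22,  λ_2 = 7.

Step 4 — unit eigenvector for λ_1: solve (Sigma - λ_1 I)v = 0. First row:
  (10 - 22)·v_x + (6)·v_y = 0, i.e. (-12)·v_x + (6)·v_y = 0,
  so v ∝ (b, λ_1 - a) = (6, 12) = u.
  ||u|| = √((6)² + (12)²) = √(180) ≈ 13.4164,
  v_1 = u/||u|| ≈ (0.4472, 0.8944) (||v_1|| = 1).

λ_1 = 22,  λ_2 = 7;  v_1 ≈ (0.4472, 0.8944)


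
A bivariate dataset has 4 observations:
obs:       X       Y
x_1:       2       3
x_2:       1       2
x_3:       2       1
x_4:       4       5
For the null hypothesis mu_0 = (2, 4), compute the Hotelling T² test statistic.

Step 1 — sample mean vector:
  mean(X) = (2 + 1 + 2 + 4) / 4 = 9/4 = 2.25
  mean(Y) = (3 + 2 + 1 + 5) / 4 = 11/4 = 2.75
  x̄ = (2.25, 2.75),  deviation x̄ - mu_0 = (2.25, 2.75) - (2, 4) = (0.25, -1.25).

Step 2 — sample covariance matrix, S[i,j] = (1/(n-1)) · Σ_k (x_{k,i} - mean_i) · (x_{k,j} - mean_j), divisor n-1 = 3:
  S[X,X] = ((-0.25)·(-0.25) + (-1.25)·(-1.25) + (-0.25)·(-0.25) + (1.75)·(1.75)) / 3 = 4.75/3 = 1.5833
  S[X,Y] = ((-0.25)·(0.25) + (-1.25)·(-0.75) + (-0.25)·(-1.75) + (1.75)·(2.25)) / 3 = 5.25/3 = 1.75
  S[Y,Y] = ((0.25)·(0.25) + (-0.75)·(-0.75) + (-1.75)·(-1.75) + (2.25)·(2.25)) / 3 = 8.75/3 = 2.9167
  S = [[1.5833, 1.75],
 [1.75, 2.9167]].

Step 3 — invert S. det(S) = 1.5833·2.9167 - (1.75)² = 1.5556.
  S^{-1} = (1/det) · [[d, -b], [-b, a]] = [[1.875, -1.125],
 [-1.125, 1.0179]].

Step 4 — quadratic form (x̄ - mu_0)^T · S^{-1} · (x̄ - mu_0):
  S^{-1} · (x̄ - mu_0) = (1.875, -1.5536),
  (x̄ - mu_0)^T · [...] = (0.25)·(1.875) + (-1.25)·(-1.5536) = 2.4107.

Step 5 — scale by n: T² = 4 · 2.4107 = 9.6429.

T² ≈ 9.6429


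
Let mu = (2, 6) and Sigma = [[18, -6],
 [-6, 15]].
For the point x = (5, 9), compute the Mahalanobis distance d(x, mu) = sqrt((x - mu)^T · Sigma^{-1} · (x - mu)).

Step 1 — centre the observation: (x - mu) = (3, 3).

Step 2 — invert Sigma. det(Sigma) = 18·15 - (-6)² = 234.
  Sigma^{-1} = (1/det) · [[d, -b], [-b, a]] = [[0.0641, 0.0256],
 [0.0256, 0.0769]].

Step 3 — form the quadratic (x - mu)^T · Sigma^{-1} · (x - mu):
  Sigma^{-1} · (x - mu) = (0.2692, 0.3077).
  (x - mu)^T · [Sigma^{-1} · (x - mu)] = (3)·(0.2692) + (3)·(0.3077) = 1.7308.

Step 4 — take square root: d = √(1.7308) ≈ 1.3156.

d(x, mu) = √(1.7308) ≈ 1.3156


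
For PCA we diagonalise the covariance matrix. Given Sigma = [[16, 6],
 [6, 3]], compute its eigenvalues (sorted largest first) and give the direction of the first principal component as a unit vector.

Step 1 — characteristic polynomial of 2×2 Sigma:
  det(Sigma - λI) = λ² - trace · λ + det = 0.
  trace = 16 + 3 = 19, det = 16·3 - (6)² = 12.
Step 2 — discriminant:
  Δ = trace² - 4·det = 361 - 48 = 313.
Step 3 — eigenvalues:
  λ = (trace ± √Δ)/2 = (19 ± 17.6918)/2,
  λ_1 = 18.3459,  λ_2 = 0.6541.

Step 4 — unit eigenvector for λ_1: solve (Sigma - λ_1 I)v = 0. First row:
  (16 - 18.3459)·v_x + (6)·v_y = 0, i.e. (-2.3459)·v_x + (6)·v_y = 0,
  so v ∝ (b, λ_1 - a) = (6, 2.3459) = u.
  ||u|| = √((6)² + (2.3459)²) = √(41.5033) ≈ 6.4423,
  v_1 = u/||u|| ≈ (0.9313, 0.3641) (||v_1|| = 1).

λ_1 = 18.3459,  λ_2 = 0.6541;  v_1 ≈ (0.9313, 0.3641)


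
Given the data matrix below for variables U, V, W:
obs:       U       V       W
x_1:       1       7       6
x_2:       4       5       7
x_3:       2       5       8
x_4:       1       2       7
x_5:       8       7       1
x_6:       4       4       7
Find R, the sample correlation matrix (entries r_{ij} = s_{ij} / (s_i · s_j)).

Step 1 — column means:
  mean(U) = (1 + 4 + 2 + 1 + 8 + 4) / 6 = 20/6 = 3.3333
  mean(V) = (7 + 5 + 5 + 2 + 7 + 4) / 6 = 30/6 = 5
  mean(W) = (6 + 7 + 8 + 7 + 1 + 7) / 6 = 36/6 = 6

Step 2 — sample variances and covariances s[i,j] = (1/(n-1)) · Σ_k (x_{k,i} - mean_i) · (x_{k,j} - mean_j), with n-1 = 5:
  s[U,U] = ((-2.3333)·(-2.3333) + (0.6667)·(0.6667) + (-1.3333)·(-1.3333) + (-2.3333)·(-2.3333) + (4.6667)·(4.6667) + (0.6667)·(0.6667)) / 5 = 35.3333/5 = 7.0667
  s[U,V] = ((-2.3333)·(2) + (0.6667)·(0) + (-1.3333)·(0) + (-2.3333)·(-3) + (4.6667)·(2) + (0.6667)·(-1)) / 5 = 11/5 = 2.2
  s[U,W] = ((-2.3333)·(0) + (0.6667)·(1) + (-1.3333)·(2) + (-2.3333)·(1) + (4.6667)·(-5) + (0.6667)·(1)) / 5 = -27/5 = -5.4
  s[V,V] = ((2)·(2) + (0)·(0) + (0)·(0) + (-3)·(-3) + (2)·(2) + (-1)·(-1)) / 5 = 18/5 = 3.6
  s[V,W] = ((2)·(0) + (0)·(1) + (0)·(2) + (-3)·(1) + (2)·(-5) + (-1)·(1)) / 5 = -14/5 = -2.8
  s[W,W] = ((0)·(0) + (1)·(1) + (2)·(2) + (1)·(1) + (-5)·(-5) + (1)·(1)) / 5 = 32/5 = 6.4
  Sample standard deviations s_i = √(s[i,i]):
  s(U) = √(7.0667) = 2.6583
  s(V) = √(3.6) = 1.8974
  s(W) = √(6.4) = 2.5298

Step 3 — r_{ij} = s_{ij} / (s_i · s_j):
  r[U,U] = 1 (diagonal).
  r[U,V] = 2.2 / (2.6583 · 1.8974) = 2.2 / 5.0438 = 0.4362
  r[U,W] = -5.4 / (2.6583 · 2.5298) = -5.4 / 6.7251 = -0.803
  r[V,V] = 1 (diagonal).
  r[V,W] = -2.8 / (1.8974 · 2.5298) = -2.8 / 4.8 = -0.5833
  r[W,W] = 1 (diagonal).

R is symmetric with unit diagonal. Assembling:

R = [[1, 0.4362, -0.803],
 [0.4362, 1, -0.5833],
 [-0.803, -0.5833, 1]]


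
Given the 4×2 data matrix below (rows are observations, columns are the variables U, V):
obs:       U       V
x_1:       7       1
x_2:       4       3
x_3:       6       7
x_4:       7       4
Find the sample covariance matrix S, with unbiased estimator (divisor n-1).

Step 1 — column means:
  mean(U) = (7 + 4 + 6 + 7) / 4 = 24/4 = 6
  mean(V) = (1 + 3 + 7 + 4) / 4 = 15/4 = 3.75

Step 2 — sample covariance S[i,j] = (1/(n-1)) · Σ_k (x_{k,i} - mean_i) · (x_{k,j} - mean_j), with n-1 = 3.
  S[U,U] = ((1)·(1) + (-2)·(-2) + (0)·(0) + (1)·(1)) / 3 = 6/3 = 2
  S[U,V] = ((1)·(-2.75) + (-2)·(-0.75) + (0)·(3.25) + (1)·(0.25)) / 3 = -1/3 = -0.3333
  S[V,V] = ((-2.75)·(-2.75) + (-0.75)·(-0.75) + (3.25)·(3.25) + (0.25)·(0.25)) / 3 = 18.75/3 = 6.25

S is symmetric (S[j,i] = S[i,j]). Assembling:

S = [[2, -0.3333],
 [-0.3333, 6.25]]


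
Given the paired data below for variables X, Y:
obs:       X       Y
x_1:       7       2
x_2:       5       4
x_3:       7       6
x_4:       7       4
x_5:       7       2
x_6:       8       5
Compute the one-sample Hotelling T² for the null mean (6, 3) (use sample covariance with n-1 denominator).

Step 1 — sample mean vector:
  mean(X) = (7 + 5 + 7 + 7 + 7 + 8) / 6 = 41/6 = 6.8333
  mean(Y) = (2 + 4 + 6 + 4 + 2 + 5) / 6 = 23/6 = 3.8333
  x̄ = (6.8333, 3.8333),  deviation x̄ - mu_0 = (6.8333, 3.8333) - (6, 3) = (0.8333, 0.8333).

Step 2 — sample covariance matrix, S[i,j] = (1/(n-1)) · Σ_k (x_{k,i} - mean_i) · (x_{k,j} - mean_j), divisor n-1 = 5:
  S[X,X] = ((0.1667)·(0.1667) + (-1.8333)·(-1.8333) + (0.1667)·(0.1667) + (0.1667)·(0.1667) + (0.1667)·(0.1667) + (1.1667)·(1.1667)) / 5 = 4.8333/5 = 0.9667
  S[X,Y] = ((0.1667)·(-1.8333) + (-1.8333)·(0.1667) + (0.1667)·(2.1667) + (0.1667)·(0.1667) + (0.1667)·(-1.8333) + (1.1667)·(1.1667)) / 5 = 0.8333/5 = 0.1667
  S[Y,Y] = ((-1.8333)·(-1.8333) + (0.1667)·(0.1667) + (2.1667)·(2.1667) + (0.1667)·(0.1667) + (-1.8333)·(-1.8333) + (1.1667)·(1.1667)) / 5 = 12.8333/5 = 2.5667
  S = [[0.9667, 0.1667],
 [0.1667, 2.5667]].

Step 3 — invert S. det(S) = 0.9667·2.5667 - (0.1667)² = 2.4533.
  S^{-1} = (1/det) · [[d, -b], [-b, a]] = [[1.0462, -0.0679],
 [-0.0679, 0.394]].

Step 4 — quadratic form (x̄ - mu_0)^T · S^{-1} · (x̄ - mu_0):
  S^{-1} · (x̄ - mu_0) = (0.8152, 0.2717),
  (x̄ - mu_0)^T · [...] = (0.8333)·(0.8152) + (0.8333)·(0.2717) = 0.9058.

Step 5 — scale by n: T² = 6 · 0.9058 = 5.4348.

T² ≈ 5.4348


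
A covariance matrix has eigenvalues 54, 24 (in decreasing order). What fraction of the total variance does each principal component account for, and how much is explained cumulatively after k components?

Step 1 — total variance = trace(Sigma) = Σ λ_i = 54 + 24 = 78.

Step 2 — fraction explained by component i = λ_i / Σ λ:
  PC1: 54/78 = 0.6923
  PC2: 24/78 = 0.3077

Step 3 — cumulative fraction after k components = (λ_1 + ... + λ_k) / Σ λ:
  k = 1: 54/78 = 0.6923
  k = 2: (54 + 24)/78 = 78/78 = 1

Summary (fraction, with percent):

explained: PC1 0.6923 (69.23%), PC2 0.3077 (30.77%);  cumulative: 0.6923, 1


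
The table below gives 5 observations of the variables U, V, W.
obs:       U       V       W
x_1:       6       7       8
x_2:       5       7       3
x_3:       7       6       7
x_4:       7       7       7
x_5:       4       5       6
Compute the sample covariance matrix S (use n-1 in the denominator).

Step 1 — column means:
  mean(U) = (6 + 5 + 7 + 7 + 4) / 5 = 29/5 = 5.8
  mean(V) = (7 + 7 + 6 + 7 + 5) / 5 = 32/5 = 6.4
  mean(W) = (8 + 3 + 7 + 7 + 6) / 5 = 31/5 = 6.2

Step 2 — sample covariance S[i,j] = (1/(n-1)) · Σ_k (x_{k,i} - mean_i) · (x_{k,j} - mean_j), with n-1 = 4.
  S[U,U] = ((0.2)·(0.2) + (-0.8)·(-0.8) + (1.2)·(1.2) + (1.2)·(1.2) + (-1.8)·(-1.8)) / 4 = 6.8/4 = 1.7
  S[U,V] = ((0.2)·(0.6) + (-0.8)·(0.6) + (1.2)·(-0.4) + (1.2)·(0.6) + (-1.8)·(-1.4)) / 4 = 2.4/4 = 0.6
  S[U,W] = ((0.2)·(1.8) + (-0.8)·(-3.2) + (1.2)·(0.8) + (1.2)·(0.8) + (-1.8)·(-0.2)) / 4 = 5.2/4 = 1.3
  S[V,V] = ((0.6)·(0.6) + (0.6)·(0.6) + (-0.4)·(-0.4) + (0.6)·(0.6) + (-1.4)·(-1.4)) / 4 = 3.2/4 = 0.8
  S[V,W] = ((0.6)·(1.8) + (0.6)·(-3.2) + (-0.4)·(0.8) + (0.6)·(0.8) + (-1.4)·(-0.2)) / 4 = -0.4/4 = -0.1
  S[W,W] = ((1.8)·(1.8) + (-3.2)·(-3.2) + (0.8)·(0.8) + (0.8)·(0.8) + (-0.2)·(-0.2)) / 4 = 14.8/4 = 3.7

S is symmetric (S[j,i] = S[i,j]). Assembling:

S = [[1.7, 0.6, 1.3],
 [0.6, 0.8, -0.1],
 [1.3, -0.1, 3.7]]


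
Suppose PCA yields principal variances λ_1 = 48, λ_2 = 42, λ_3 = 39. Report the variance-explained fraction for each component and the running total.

Step 1 — total variance = trace(Sigma) = Σ λ_i = 48 + 42 + 39 = 129.

Step 2 — fraction explained by component i = λ_i / Σ λ:
  PC1: 48/129 = 0.3721
  PC2: 42/129 = 0.3256
  PC3: 39/129 = 0.3023

Step 3 — cumulative fraction after k components = (λ_1 + ... + λ_k) / Σ λ:
  k = 1: 48/129 = 0.3721
  k = 2: (48 + 42)/129 = 90/129 = 0.6977
  k = 3: (48 + 42 + 39)/129 = 129/129 = 1

Summary (fraction, with percent):

explained: PC1 0.3721 (37.21%), PC2 0.3256 (32.56%), PC3 0.3023 (30.23%);  cumulative: 0.3721, 0.6977, 1


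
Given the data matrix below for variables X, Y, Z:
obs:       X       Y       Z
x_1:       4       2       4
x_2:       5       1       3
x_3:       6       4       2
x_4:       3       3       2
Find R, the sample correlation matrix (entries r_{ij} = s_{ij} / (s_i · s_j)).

Step 1 — column means:
  mean(X) = (4 + 5 + 6 + 3) / 4 = 18/4 = 4.5
  mean(Y) = (2 + 1 + 4 + 3) / 4 = 10/4 = 2.5
  mean(Z) = (4 + 3 + 2 + 2) / 4 = 11/4 = 2.75

Step 2 — sample variances and covariances s[i,j] = (1/(n-1)) · Σ_k (x_{k,i} - mean_i) · (x_{k,j} - mean_j), with n-1 = 3:
  s[X,X] = ((-0.5)·(-0.5) + (0.5)·(0.5) + (1.5)·(1.5) + (-1.5)·(-1.5)) / 3 = 5/3 = 1.6667
  s[X,Y] = ((-0.5)·(-0.5) + (0.5)·(-1.5) + (1.5)·(1.5) + (-1.5)·(0.5)) / 3 = 1/3 = 0.3333
  s[X,Z] = ((-0.5)·(1.25) + (0.5)·(0.25) + (1.5)·(-0.75) + (-1.5)·(-0.75)) / 3 = -0.5/3 = -0.1667
  s[Y,Y] = ((-0.5)·(-0.5) + (-1.5)·(-1.5) + (1.5)·(1.5) + (0.5)·(0.5)) / 3 = 5/3 = 1.6667
  s[Y,Z] = ((-0.5)·(1.25) + (-1.5)·(0.25) + (1.5)·(-0.75) + (0.5)·(-0.75)) / 3 = -2.5/3 = -0.8333
  s[Z,Z] = ((1.25)·(1.25) + (0.25)·(0.25) + (-0.75)·(-0.75) + (-0.75)·(-0.75)) / 3 = 2.75/3 = 0.9167
  Sample standard deviations s_i = √(s[i,i]):
  s(X) = √(1.6667) = 1.291
  s(Y) = √(1.6667) = 1.291
  s(Z) = √(0.9167) = 0.9574

Step 3 — r_{ij} = s_{ij} / (s_i · s_j):
  r[X,X] = 1 (diagonal).
  r[X,Y] = 0.3333 / (1.291 · 1.291) = 0.3333 / 1.6667 = 0.2
  r[X,Z] = -0.1667 / (1.291 · 0.9574) = -0.1667 / 1.236 = -0.1348
  r[Y,Y] = 1 (diagonal).
  r[Y,Z] = -0.8333 / (1.291 · 0.9574) = -0.8333 / 1.236 = -0.6742
  r[Z,Z] = 1 (diagonal).

R is symmetric with unit diagonal. Assembling:

R = [[1, 0.2, -0.1348],
 [0.2, 1, -0.6742],
 [-0.1348, -0.6742, 1]]


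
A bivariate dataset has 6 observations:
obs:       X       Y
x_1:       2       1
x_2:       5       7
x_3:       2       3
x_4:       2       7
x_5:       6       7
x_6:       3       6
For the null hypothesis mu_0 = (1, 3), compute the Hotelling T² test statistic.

Step 1 — sample mean vector:
  mean(X) = (2 + 5 + 2 + 2 + 6 + 3) / 6 = 20/6 = 3.3333
  mean(Y) = (1 + 7 + 3 + 7 + 7 + 6) / 6 = 31/6 = 5.1667
  x̄ = (3.3333, 5.1667),  deviation x̄ - mu_0 = (3.3333, 5.1667) - (1, 3) = (2.3333, 2.1667).

Step 2 — sample covariance matrix, S[i,j] = (1/(n-1)) · Σ_k (x_{k,i} - mean_i) · (x_{k,j} - mean_j), divisor n-1 = 5:
  S[X,X] = ((-1.3333)·(-1.3333) + (1.6667)·(1.6667) + (-1.3333)·(-1.3333) + (-1.3333)·(-1.3333) + (2.6667)·(2.6667) + (-0.3333)·(-0.3333)) / 5 = 15.3333/5 = 3.0667
  S[X,Y] = ((-1.3333)·(-4.1667) + (1.6667)·(1.8333) + (-1.3333)·(-2.1667) + (-1.3333)·(1.8333) + (2.6667)·(1.8333) + (-0.3333)·(0.8333)) / 5 = 13.6667/5 = 2.7333
  S[Y,Y] = ((-4.1667)·(-4.1667) + (1.8333)·(1.8333) + (-2.1667)·(-2.1667) + (1.8333)·(1.8333) + (1.8333)·(1.8333) + (0.8333)·(0.8333)) / 5 = 32.8333/5 = 6.5667
  S = [[3.0667, 2.7333],
 [2.7333, 6.5667]].

Step 3 — invert S. det(S) = 3.0667·6.5667 - (2.7333)² = 12.6667.
  S^{-1} = (1/det) · [[d, -b], [-b, a]] = [[0.5184, -0.2158],
 [-0.2158, 0.2421]].

Step 4 — quadratic form (x̄ - mu_0)^T · S^{-1} · (x̄ - mu_0):
  S^{-1} · (x̄ - mu_0) = (0.7421, 0.0211),
  (x̄ - mu_0)^T · [...] = (2.3333)·(0.7421) + (2.1667)·(0.0211) = 1.7772.

Step 5 — scale by n: T² = 6 · 1.7772 = 10.6632.

T² ≈ 10.6632


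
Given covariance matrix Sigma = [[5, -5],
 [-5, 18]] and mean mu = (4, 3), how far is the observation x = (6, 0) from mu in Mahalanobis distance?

Step 1 — centre the observation: (x - mu) = (2, -3).

Step 2 — invert Sigma. det(Sigma) = 5·18 - (-5)² = 65.
  Sigma^{-1} = (1/det) · [[d, -b], [-b, a]] = [[0.2769, 0.0769],
 [0.0769, 0.0769]].

Step 3 — form the quadratic (x - mu)^T · Sigma^{-1} · (x - mu):
  Sigma^{-1} · (x - mu) = (0.3231, -0.0769).
  (x - mu)^T · [Sigma^{-1} · (x - mu)] = (2)·(0.3231) + (-3)·(-0.0769) = 0.8769.

Step 4 — take square root: d = √(0.8769) ≈ 0.9364.

d(x, mu) = √(0.8769) ≈ 0.9364


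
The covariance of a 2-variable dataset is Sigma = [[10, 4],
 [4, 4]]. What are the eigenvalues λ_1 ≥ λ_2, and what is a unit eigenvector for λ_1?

Step 1 — characteristic polynomial of 2×2 Sigma:
  det(Sigma - λI) = λ² - trace · λ + det = 0.
  trace = 10 + 4 = 14, det = 10·4 - (4)² = 24.
Step 2 — discriminant:
  Δ = trace² - 4·det = 196 - 96 = 100.
Step 3 — eigenvalues:
  λ = (trace ± √Δ)/2 = (14 ± 10)/2,
  λ_1 = 12,  λ_2 = 2.

Step 4 — unit eigenvector for λ_1: solve (Sigma - λ_1 I)v = 0. First row:
  (10 - 12)·v_x + (4)·v_y = 0, i.e. (-2)·v_x + (4)·v_y = 0,
  so v ∝ (b, λ_1 - a) = (4, 2) = u.
  ||u|| = √((4)² + (2)²) = √(20) ≈ 4.4721,
  v_1 = u/||u|| ≈ (0.8944, 0.4472) (||v_1|| = 1).

λ_1 = 12,  λ_2 = 2;  v_1 ≈ (0.8944, 0.4472)


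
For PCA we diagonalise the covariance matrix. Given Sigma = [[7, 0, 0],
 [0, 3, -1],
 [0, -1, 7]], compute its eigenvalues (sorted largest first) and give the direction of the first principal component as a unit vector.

Step 1 — characteristic polynomial p(λ) = det(λI - Sigma) = λ³ - tr·λ² + c_1·λ - det, where tr = trace, c_1 = sum of the principal 2×2 minors, det = det(Sigma):
  tr = 7 + 3 + 7 = 17,
  c_1 = (7·3 - (0)²) + (7·7 - (0)²) + (3·7 - (-1)²) = 21 + 49 + 20 = 90,
  det = 7·(3·7 - (-1)²) - (0)·((0)·7 - (-1)·(0)) + (0)·((0)·(-1) - 3·(0)) = 7·(20) - (0)·(0) + (0)·(0) = 140.
  So p(λ) = λ³ - 17λ² + 90λ - 140.
Step 2 — look for an integer root (rational root theorem: any rational root is an integer divisor of 140). Testing λ = 7:
  p(7) = 343 - 833 + 630 - 140 = 0  ✓
  Dividing out (λ - 7): p(λ) = (λ - 7)(λ² - 10λ + 20).
Step 3 — remaining eigenvalues from the quadratic λ² - 10λ + 20 = 0:
  Δ = 10² - 4·20 = 100 - 80 = 20,  λ = (10 ± √20)/2 = (10 ± 4.4721)/2 ≈ 7.2361 or 2.7639.
  Sorted: λ_1 = 7.2361,  λ_2 = 7,  λ_3 = 2.7639  (check: sum = 17 = tr ✓).

Step 4 — unit eigenvector for λ_1 ≈ 7.2361: v spans the null space of (Sigma - λ_1 I), whose rows are
  r_1 = (-0.2361, 0, 0),  r_2 = (0, -4.2361, -1),  r_3 = (0, -1, -0.2361).
  v is orthogonal to every row, so take v ∝ r_1 × r_2 = ((0)·(-1) - (0)·(-4.2361), (0)·(0) - (-0.2361)·(-1), (-0.2361)·(-4.2361) - (0)·(0)) ≈ (0, -0.2361, 1).
  Rescale (multiply by -1 so the first nonzero entry is positive): u = (0, 0.2361, -1).
  ||u|| = √((0)² + (0.2361)² + (-1)²) = √(1.0557) ≈ 1.0275,  v_1 = u/||u|| ≈ (0, 0.2298, -0.9732) (||v_1|| = 1).

λ_1 = 7.2361,  λ_2 = 7,  λ_3 = 2.7639;  v_1 ≈ (0, 0.2298, -0.9732)
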